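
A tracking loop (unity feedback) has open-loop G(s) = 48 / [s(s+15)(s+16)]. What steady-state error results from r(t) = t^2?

infinity

The open loop has one pole at the origin → type 1 system.
K_a = lim_{s→0} s^2·G(s) = 0; the steady-state error to this parabolic input grows without bound.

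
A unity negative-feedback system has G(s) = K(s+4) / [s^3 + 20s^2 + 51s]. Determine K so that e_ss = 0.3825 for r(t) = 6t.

Lowest-order denominator term is 51s, so the open loop has 1 pole at the origin → type 1 system.
K_v = lim_{s→0} s·G(s) = K·4 / 51 = (4/51)·K.
e_ss = 6/K_v = 0.3825 ⇒ K_v = 800/51 ⇒ K = (800/51)/(4/51) = 200.

200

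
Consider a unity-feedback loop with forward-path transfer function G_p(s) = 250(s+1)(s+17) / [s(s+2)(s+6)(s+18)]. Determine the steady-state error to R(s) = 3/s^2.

324/2125

The open loop has one pole at the origin → type 1 system.
K_v = lim_{s→0} s·G_p(s) = 250·1·17 / (2·6·18) = 2125/108.
e_ss = 3/K_v = 3/(2125/108) = 324/2125.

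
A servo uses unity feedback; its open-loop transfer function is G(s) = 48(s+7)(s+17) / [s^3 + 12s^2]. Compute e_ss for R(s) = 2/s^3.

1/238

The denominator has no term below 12s^2 — 2 poles at s=0, type 2.
K_a = lim_{s→0} s^2·G(s) = 48·7·17 / 12 = 476.
r(t) = t^2 gives R(s) = 2/s^3.
e_ss = 2/K_a = 2/476 = 1/238.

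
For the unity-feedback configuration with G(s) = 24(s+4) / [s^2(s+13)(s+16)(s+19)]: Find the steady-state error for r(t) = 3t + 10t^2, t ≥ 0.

2470/3

The open loop has two poles at the origin → type 2 system. By superposition:
  • 3t: tracked with zero error.
  • 10t^2: e_ss = 20/K_a with K_a=6/247 → 2470/3.
Total e_ss = 2470/3.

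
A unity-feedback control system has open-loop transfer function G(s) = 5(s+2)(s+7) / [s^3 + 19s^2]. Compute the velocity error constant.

infinity

K_v = lim_{s→0} s·G(s); with 2 poles at the origin the limit diverges, so K_v = ∞.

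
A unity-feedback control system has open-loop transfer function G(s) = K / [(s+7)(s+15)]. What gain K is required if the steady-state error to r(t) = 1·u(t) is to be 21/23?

No free integrators in G(s): this is a type 0 system.
K_p = lim_{s→0} G(s) = K / (7·15) = (1/105)·K.
e_ss = 1/(1 + K_p) = 21/23 ⇒ 1 + (1/105)·K = 23/21 ⇒ K = 10.

10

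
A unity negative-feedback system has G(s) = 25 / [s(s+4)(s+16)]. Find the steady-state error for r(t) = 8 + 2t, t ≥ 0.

5.12

System type = 1 (one pole at s=0). Taking each input component in turn:
  • 8: tracked with zero error.
  • 2t: e_ss = 2/K_v with K_v=25/64 → 5.12.
Total e_ss = 5.12.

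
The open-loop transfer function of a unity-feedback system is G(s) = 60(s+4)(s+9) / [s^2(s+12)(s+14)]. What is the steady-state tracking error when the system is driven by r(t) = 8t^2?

56/45

System type = 2 (two poles at s=0).
K_a = lim_{s→0} s^2·G(s) = 60·4·9 / (12·14) = 90/7.
r(t) = 8t^2 gives R(s) = 16/s^3.
e_ss = 16/K_a = 16/(90/7) = 56/45.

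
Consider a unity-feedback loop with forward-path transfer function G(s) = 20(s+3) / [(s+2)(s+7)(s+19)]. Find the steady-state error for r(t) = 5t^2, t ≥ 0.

infinity

No free integrators in G(s): this is a type 0 system.
K_a = lim_{s→0} s^2·G(s) = 0; the steady-state error to this parabolic input grows without bound.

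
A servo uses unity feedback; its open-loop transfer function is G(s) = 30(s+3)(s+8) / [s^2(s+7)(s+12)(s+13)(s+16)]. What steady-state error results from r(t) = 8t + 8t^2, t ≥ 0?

5824/15

G(s) has two factors of s in the denominator, so the system is type 2. By superposition:
  • 8t: tracked with zero error.
  • 8t^2: e_ss = 16/K_a with K_a=15/364 → 5824/15.
Total e_ss = 5824/15.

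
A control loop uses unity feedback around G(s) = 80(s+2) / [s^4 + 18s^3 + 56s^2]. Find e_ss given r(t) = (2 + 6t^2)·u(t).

4.2

Lowest-order denominator term is 56s^2, so the open loop has 2 poles at the origin → type 2 system. Treating each term separately:
  • 2: tracked with zero error.
  • 6t^2: e_ss = 12/K_a with K_a=20/7 → 4.2.
Total e_ss = 4.2.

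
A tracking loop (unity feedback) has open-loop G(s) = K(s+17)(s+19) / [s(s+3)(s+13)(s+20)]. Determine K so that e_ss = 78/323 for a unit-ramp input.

10

The open loop has one pole at the origin → type 1 system.
K_v = lim_{s→0} s·G(s) = K·17·19 / (3·13·20) = (323/780)·K.
e_ss = 1/K_v = 78/323 ⇒ K_v = 323/78 ⇒ K = (323/78)/(323/780) = 10.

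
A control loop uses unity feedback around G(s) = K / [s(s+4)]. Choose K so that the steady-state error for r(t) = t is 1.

The open loop has one pole at the origin → type 1 system.
K_v = lim_{s→0} s·G(s) = K / (4) = 0.25·K.
e_ss = 1/K_v = 1 ⇒ K_v = 1 ⇒ K = 1/0.25 = 4.

4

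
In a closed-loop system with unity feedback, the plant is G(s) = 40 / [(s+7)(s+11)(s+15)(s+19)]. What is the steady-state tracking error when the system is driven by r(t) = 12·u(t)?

System type = 0 (no poles at s=0).
K_p = lim_{s→0} G(s) = 40 / (7·11·15·19) = 8/4389.
e_ss = 12/(1 + K_p) = 12/(4397/4389) = 52668/4397.

52668/4397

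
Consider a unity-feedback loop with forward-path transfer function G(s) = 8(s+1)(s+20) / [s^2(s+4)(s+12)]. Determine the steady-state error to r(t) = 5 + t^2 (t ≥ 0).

The open loop has two poles at the origin → type 2 system. Taking each input component in turn:
  • 5: tracked with zero error.
  • t^2: e_ss = 2/K_a with K_a=10/3 → 0.6.
Total e_ss = 0.6.

0.6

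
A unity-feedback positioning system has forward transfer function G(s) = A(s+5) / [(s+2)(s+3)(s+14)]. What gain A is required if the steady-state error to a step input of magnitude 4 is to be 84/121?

G(s) has no factors of s in the denominator, so the system is type 0.
K_p = lim_{s→0} G(s) = A·5 / (2·3·14) = (5/84)·A.
e_ss = 4/(1 + K_p) = 84/121 ⇒ 1 + (5/84)·A = 121/21 ⇒ A = 80.

80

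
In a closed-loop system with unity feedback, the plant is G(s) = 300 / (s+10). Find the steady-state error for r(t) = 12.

12/31

No free integrators in G(s): this is a type 0 system.
K_p = lim_{s→0} G(s) = 300 / (10) = 30.
e_ss = 12/(1 + K_p) = 12/31.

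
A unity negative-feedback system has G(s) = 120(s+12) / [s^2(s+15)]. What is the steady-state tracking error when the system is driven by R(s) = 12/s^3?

The open loop has two poles at the origin → type 2 system.
K_a = lim_{s→0} s^2·G(s) = 120·12 / (15) = 96.
r(t) = 6t^2 gives R(s) = 12/s^3.
e_ss = 12/K_a = 12/96 = 0.125.

0.125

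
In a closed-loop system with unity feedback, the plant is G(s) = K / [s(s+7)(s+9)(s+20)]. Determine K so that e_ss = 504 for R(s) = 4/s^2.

10

System type = 1 (one pole at s=0).
K_v = lim_{s→0} s·G(s) = K / (7·9·20) = (1/1260)·K.
e_ss = 4/K_v = 504 ⇒ K_v = 1/126 ⇒ K = (1/126)/(1/1260) = 10.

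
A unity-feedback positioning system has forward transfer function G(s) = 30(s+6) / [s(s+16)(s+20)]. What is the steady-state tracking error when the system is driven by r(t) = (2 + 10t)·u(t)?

One free integrator in G(s): this is a type 1 system. Taking each input component in turn:
  • 2: tracked with zero error.
  • 10t: e_ss = 10/K_v with K_v=0.5625 → 160/9.
Total e_ss = 160/9.

160/9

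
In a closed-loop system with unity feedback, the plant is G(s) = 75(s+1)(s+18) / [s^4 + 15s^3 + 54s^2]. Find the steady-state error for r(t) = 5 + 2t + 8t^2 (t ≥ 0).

0.64

Factoring s^2 from the denominator leaves a polynomial with constant term 54, so the system is type 2. Taking each input component in turn:
  • 5: tracked with zero error.
  • 2t: tracked with zero error.
  • 8t^2: e_ss = 16/K_a with K_a=25 → 0.64.
Total e_ss = 0.64.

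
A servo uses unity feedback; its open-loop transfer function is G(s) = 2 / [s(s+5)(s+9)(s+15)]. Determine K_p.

infinity

K_p = lim_{s→0} G(s); with 1 pole at the origin the limit diverges, so K_p = ∞.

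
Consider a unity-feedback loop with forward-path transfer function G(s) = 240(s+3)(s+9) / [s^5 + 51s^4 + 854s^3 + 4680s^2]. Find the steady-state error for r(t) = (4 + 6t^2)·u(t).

26/3

Lowest-order denominator term is 4680s^2, so the open loop has 2 poles at the origin → type 2 system. Taking each input component in turn:
  • 4: tracked with zero error.
  • 6t^2: e_ss = 12/K_a with K_a=18/13 → 26/3.
Total e_ss = 26/3.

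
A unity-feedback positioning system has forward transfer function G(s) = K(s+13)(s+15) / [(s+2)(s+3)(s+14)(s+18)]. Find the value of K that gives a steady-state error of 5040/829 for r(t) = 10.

5

The open loop has no poles at the origin → type 0 system.
K_p = lim_{s→0} G(s) = K·13·15 / (2·3·14·18) = (65/504)·K.
e_ss = 10/(1 + K_p) = 5040/829 ⇒ 1 + (65/504)·K = 829/504 ⇒ K = 5.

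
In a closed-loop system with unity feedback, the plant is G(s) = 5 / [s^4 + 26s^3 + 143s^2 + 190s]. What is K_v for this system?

1/38

Lowest-order denominator term is 190s, so the open loop has 1 pole at the origin → type 1 system.
K_v = lim_{s→0} s·G(s) = 5 / 190 = 1/38.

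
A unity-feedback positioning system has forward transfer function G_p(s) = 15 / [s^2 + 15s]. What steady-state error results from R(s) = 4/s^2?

The denominator has no term below 15s — 1 pole at s=0, type 1.
K_v = lim_{s→0} s·G_p(s) = 15 / 15 = 1.
e_ss = 4/K_v = 4/1 = 4.

4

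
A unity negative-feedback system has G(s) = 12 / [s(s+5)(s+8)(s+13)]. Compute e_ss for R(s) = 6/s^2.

260

System type = 1 (one pole at s=0).
K_v = lim_{s→0} s·G(s) = 12 / (5·8·13) = 3/130.
e_ss = 6/K_v = 6/(3/130) = 260.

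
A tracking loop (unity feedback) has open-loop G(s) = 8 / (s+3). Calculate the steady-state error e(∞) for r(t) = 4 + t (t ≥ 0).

System type = 0 (no poles at s=0). By superposition:
  • 4: e_ss = 4/(1+K_p) with K_p=8/3 → 12/11.
  • t: a type-0 system cannot track it, e_ss → ∞.
The unbounded component dominates.

infinity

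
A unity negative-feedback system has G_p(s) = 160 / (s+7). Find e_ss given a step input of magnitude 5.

G_p(s) has no factors of s in the denominator, so the system is type 0.
K_p = lim_{s→0} G_p(s) = 160 / (7) = 160/7.
e_ss = 5/(1 + K_p) = 5/(167/7) = 35/167.

35/167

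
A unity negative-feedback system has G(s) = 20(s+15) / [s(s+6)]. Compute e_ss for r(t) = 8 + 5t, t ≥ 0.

0.1

G(s) has one factor of s in the denominator, so the system is type 1. Taking each input component in turn:
  • 8: tracked with zero error.
  • 5t: e_ss = 5/K_v with K_v=50 → 0.1.
Total e_ss = 0.1.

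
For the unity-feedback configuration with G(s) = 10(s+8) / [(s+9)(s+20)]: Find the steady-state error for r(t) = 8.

The open loop has no poles at the origin → type 0 system.
K_p = lim_{s→0} G(s) = 10·8 / (9·20) = 4/9.
e_ss = 8/(1 + K_p) = 8/(13/9) = 72/13.

72/13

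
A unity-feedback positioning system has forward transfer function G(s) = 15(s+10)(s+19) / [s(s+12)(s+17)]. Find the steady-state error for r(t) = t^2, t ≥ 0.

infinity

G(s) has one factor of s in the denominator, so the system is type 1.
K_a = lim_{s→0} s^2·G(s) = 0; the steady-state error to this parabolic input grows without bound.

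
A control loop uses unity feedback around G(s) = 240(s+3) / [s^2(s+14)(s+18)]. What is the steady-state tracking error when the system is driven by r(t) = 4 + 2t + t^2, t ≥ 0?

G(s) has two factors of s in the denominator, so the system is type 2. By superposition:
  • 4: tracked with zero error.
  • 2t: tracked with zero error.
  • t^2: e_ss = 2/K_a with K_a=20/7 → 0.7.
Total e_ss = 0.7.

0.7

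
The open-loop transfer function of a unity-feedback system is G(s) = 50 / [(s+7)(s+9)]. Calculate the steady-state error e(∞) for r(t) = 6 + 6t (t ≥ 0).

infinity

System type = 0 (no poles at s=0). Taking each input component in turn:
  • 6: e_ss = 6/(1+K_p) with K_p=50/63 → 378/113.
  • 6t: a type-0 system cannot track it, e_ss → ∞.
The unbounded component dominates.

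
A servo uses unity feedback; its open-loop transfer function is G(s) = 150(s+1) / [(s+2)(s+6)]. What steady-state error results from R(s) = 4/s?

G(s) has no factors of s in the denominator, so the system is type 0.
K_p = lim_{s→0} G(s) = 150·1 / (2·6) = 12.5.
e_ss = 4/(1 + K_p) = 4/13.5 = 8/27.

8/27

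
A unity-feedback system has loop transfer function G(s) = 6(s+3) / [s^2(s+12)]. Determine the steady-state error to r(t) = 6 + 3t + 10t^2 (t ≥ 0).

40/3

G(s) has two factors of s in the denominator, so the system is type 2. Taking each input component in turn:
  • 6: tracked with zero error.
  • 3t: tracked with zero error.
  • 10t^2: e_ss = 20/K_a with K_a=1.5 → 40/3.
Total e_ss = 40/3.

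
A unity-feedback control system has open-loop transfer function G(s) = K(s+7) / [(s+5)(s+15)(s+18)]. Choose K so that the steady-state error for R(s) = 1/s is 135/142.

The open loop has no poles at the origin → type 0 system.
K_p = lim_{s→0} G(s) = K·7 / (5·15·18) = (7/1350)·K.
e_ss = 1/(1 + K_p) = 135/142 ⇒ 1 + (7/1350)·K = 142/135 ⇒ K = 10.

10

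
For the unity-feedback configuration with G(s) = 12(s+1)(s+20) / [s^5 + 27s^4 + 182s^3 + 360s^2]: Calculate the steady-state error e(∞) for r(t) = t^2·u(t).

Lowest-order denominator term is 360s^2, so the open loop has 2 poles at the origin → type 2 system.
K_a = lim_{s→0} s^2·G(s) = 12·1·20 / 360 = 2/3.
r(t) = t^2 gives R(s) = 2/s^3.
e_ss = 2/K_a = 2/(2/3) = 3.

3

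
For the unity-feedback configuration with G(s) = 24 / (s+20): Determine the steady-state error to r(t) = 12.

No free integrators in G(s): this is a type 0 system.
K_p = lim_{s→0} G(s) = 24 / (20) = 1.2.
e_ss = 12/(1 + K_p) = 12/2.2 = 60/11.

60/11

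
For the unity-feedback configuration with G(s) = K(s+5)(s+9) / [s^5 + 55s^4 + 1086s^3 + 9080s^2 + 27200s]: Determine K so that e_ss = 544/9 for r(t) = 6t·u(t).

60

The denominator has no term below 27200s — 1 pole at s=0, type 1.
K_v = lim_{s→0} s·G(s) = K·5·9 / 27200 = (9/5440)·K.
e_ss = 6/K_v = 544/9 ⇒ K_v = 27/272 ⇒ K = (27/272)/(9/5440) = 60.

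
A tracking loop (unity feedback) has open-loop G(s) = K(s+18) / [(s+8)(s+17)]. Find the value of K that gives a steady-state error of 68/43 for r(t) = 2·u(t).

2

No free integrators in G(s): this is a type 0 system.
K_p = lim_{s→0} G(s) = K·18 / (8·17) = (9/68)·K.
e_ss = 2/(1 + K_p) = 68/43 ⇒ 1 + (9/68)·K = 43/34 ⇒ K = 2.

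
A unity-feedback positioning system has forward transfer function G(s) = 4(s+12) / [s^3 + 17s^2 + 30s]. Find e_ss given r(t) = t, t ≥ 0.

The denominator has no term below 30s — 1 pole at s=0, type 1.
K_v = lim_{s→0} s·G(s) = 4·12 / 30 = 1.6.
e_ss = 1/K_v = 1/1.6 = 0.625.

0.625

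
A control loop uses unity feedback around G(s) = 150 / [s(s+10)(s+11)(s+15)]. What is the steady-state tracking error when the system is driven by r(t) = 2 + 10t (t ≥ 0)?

The open loop has one pole at the origin → type 1 system. By superposition:
  • 2: tracked with zero error.
  • 10t: e_ss = 10/K_v with K_v=1/11 → 110.
Total e_ss = 110.

110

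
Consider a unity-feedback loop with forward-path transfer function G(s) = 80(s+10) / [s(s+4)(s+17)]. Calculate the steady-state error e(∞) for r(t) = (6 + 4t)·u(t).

0.34

One free integrator in G(s): this is a type 1 system. By superposition:
  • 6: tracked with zero error.
  • 4t: e_ss = 4/K_v with K_v=200/17 → 0.34.
Total e_ss = 0.34.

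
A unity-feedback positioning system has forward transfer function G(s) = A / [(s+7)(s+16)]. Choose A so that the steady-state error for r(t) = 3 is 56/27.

50

System type = 0 (no poles at s=0).
K_p = lim_{s→0} G(s) = A / (7·16) = (1/112)·A.
e_ss = 3/(1 + K_p) = 56/27 ⇒ 1 + (1/112)·A = 81/56 ⇒ A = 50.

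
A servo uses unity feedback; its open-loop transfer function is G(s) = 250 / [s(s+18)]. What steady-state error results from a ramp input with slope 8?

The open loop has one pole at the origin → type 1 system.
K_v = lim_{s→0} s·G(s) = 250 / (18) = 125/9.
e_ss = 8/K_v = 8/(125/9) = 0.576.

0.576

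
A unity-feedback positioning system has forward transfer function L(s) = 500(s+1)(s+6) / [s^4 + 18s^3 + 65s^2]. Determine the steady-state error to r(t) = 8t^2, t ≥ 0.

The denominator has no term below 65s^2 — 2 poles at s=0, type 2.
K_a = lim_{s→0} s^2·L(s) = 500·1·6 / 65 = 600/13.
r(t) = 8t^2 gives R(s) = 16/s^3.
e_ss = 16/K_a = 16/(600/13) = 26/75.

26/75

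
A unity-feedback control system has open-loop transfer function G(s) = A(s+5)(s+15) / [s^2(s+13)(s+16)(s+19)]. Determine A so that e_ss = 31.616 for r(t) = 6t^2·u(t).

G(s) has two factors of s in the denominator, so the system is type 2.
K_a = lim_{s→0} s^2·G(s) = A·5·15 / (13·16·19) = (75/3952)·A.
e_ss = 12/K_a = 31.616 ⇒ K_a = 375/988 ⇒ A = (375/988)/(75/3952) = 20.

20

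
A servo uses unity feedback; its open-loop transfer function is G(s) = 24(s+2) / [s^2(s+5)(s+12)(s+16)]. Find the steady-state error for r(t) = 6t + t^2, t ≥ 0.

System type = 2 (two poles at s=0). Taking each input component in turn:
  • 6t: tracked with zero error.
  • t^2: e_ss = 2/K_a with K_a=0.05 → 40.
Total e_ss = 40.

40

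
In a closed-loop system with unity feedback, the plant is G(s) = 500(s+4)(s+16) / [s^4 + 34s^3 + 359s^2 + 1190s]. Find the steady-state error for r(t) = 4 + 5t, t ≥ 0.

119/640

Factoring s from the denominator leaves a polynomial with constant term 1190, so the system is type 1. By superposition:
  • 4: tracked with zero error.
  • 5t: e_ss = 5/K_v with K_v=3200/119 → 119/640.
Total e_ss = 119/640.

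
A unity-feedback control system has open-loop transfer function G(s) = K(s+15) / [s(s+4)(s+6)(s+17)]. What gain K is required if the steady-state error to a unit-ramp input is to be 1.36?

System type = 1 (one pole at s=0).
K_v = lim_{s→0} s·G(s) = K·15 / (4·6·17) = (5/136)·K.
e_ss = 1/K_v = 1.36 ⇒ K_v = 25/34 ⇒ K = (25/34)/(5/136) = 20.

20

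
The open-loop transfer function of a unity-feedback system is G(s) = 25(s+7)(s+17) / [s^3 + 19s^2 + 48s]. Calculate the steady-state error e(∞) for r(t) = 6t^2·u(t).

Factoring s from the denominator leaves a polynomial with constant term 48, so the system is type 1.
For a type-1 system K_a = 0, so e_ss to a parabolic input is unbounded.

infinity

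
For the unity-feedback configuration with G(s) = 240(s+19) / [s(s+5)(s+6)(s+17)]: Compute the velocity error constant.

System type = 1 (one pole at s=0).
K_v = lim_{s→0} s·G(s) = 240·19 / (5·6·17) = 152/17.

152/17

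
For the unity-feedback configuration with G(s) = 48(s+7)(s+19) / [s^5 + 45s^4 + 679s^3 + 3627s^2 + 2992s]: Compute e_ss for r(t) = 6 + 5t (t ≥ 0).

935/399

The denominator has no term below 2992s — 1 pole at s=0, type 1. Treating each term separately:
  • 6: tracked with zero error.
  • 5t: e_ss = 5/K_v with K_v=399/187 → 935/399.
Total e_ss = 935/399.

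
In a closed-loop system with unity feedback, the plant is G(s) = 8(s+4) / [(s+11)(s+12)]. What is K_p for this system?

8/33

System type = 0 (no poles at s=0).
K_p = lim_{s→0} G(s) = 8·4 / (11·12) = 8/33.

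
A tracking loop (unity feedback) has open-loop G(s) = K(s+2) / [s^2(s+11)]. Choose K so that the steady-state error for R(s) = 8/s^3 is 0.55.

G(s) has two factors of s in the denominator, so the system is type 2.
K_a = lim_{s→0} s^2·G(s) = K·2 / (11) = (2/11)·K.
e_ss = 8/K_a = 0.55 ⇒ K_a = 160/11 ⇒ K = (160/11)/(2/11) = 80.

80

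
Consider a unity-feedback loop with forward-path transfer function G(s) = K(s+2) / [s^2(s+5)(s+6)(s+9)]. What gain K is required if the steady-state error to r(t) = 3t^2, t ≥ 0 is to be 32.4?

25

G(s) has two factors of s in the denominator, so the system is type 2.
K_a = lim_{s→0} s^2·G(s) = K·2 / (5·6·9) = (1/135)·K.
e_ss = 6/K_a = 32.4 ⇒ K_a = 5/27 ⇒ K = (5/27)/(1/135) = 25.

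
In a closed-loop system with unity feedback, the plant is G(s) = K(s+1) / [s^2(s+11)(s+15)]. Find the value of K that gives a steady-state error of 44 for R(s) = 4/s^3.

The open loop has two poles at the origin → type 2 system.
K_a = lim_{s→0} s^2·G(s) = K·1 / (11·15) = (1/165)·K.
e_ss = 4/K_a = 44 ⇒ K_a = 1/11 ⇒ K = (1/11)/(1/165) = 15.

15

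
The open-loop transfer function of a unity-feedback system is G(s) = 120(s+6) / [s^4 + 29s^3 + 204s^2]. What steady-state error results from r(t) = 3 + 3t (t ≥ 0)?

0

Lowest-order denominator term is 204s^2, so the open loop has 2 poles at the origin → type 2 system. Treating each term separately:
  • 3: tracked with zero error.
  • 3t: tracked with zero error.
Total e_ss = 0.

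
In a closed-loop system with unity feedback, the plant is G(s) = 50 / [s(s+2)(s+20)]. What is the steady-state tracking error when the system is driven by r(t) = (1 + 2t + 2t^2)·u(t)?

infinity

System type = 1 (one pole at s=0). Taking each input component in turn:
  • 1: tracked with zero error.
  • 2t: e_ss = 2/K_v with K_v=1.25 → 1.6.
  • 2t^2: a type-1 system cannot track it, e_ss → ∞.
The unbounded component dominates.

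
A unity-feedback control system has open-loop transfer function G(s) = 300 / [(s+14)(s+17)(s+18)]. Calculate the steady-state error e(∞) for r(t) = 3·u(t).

System type = 0 (no poles at s=0).
K_p = lim_{s→0} G(s) = 300 / (14·17·18) = 25/357.
e_ss = 3/(1 + K_p) = 3/(382/357) = 1071/382.

1071/382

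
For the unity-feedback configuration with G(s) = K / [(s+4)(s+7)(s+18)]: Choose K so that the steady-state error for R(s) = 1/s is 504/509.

5

System type = 0 (no poles at s=0).
K_p = lim_{s→0} G(s) = K / (4·7·18) = (1/504)·K.
e_ss = 1/(1 + K_p) = 504/509 ⇒ 1 + (1/504)·K = 509/504 ⇒ K = 5.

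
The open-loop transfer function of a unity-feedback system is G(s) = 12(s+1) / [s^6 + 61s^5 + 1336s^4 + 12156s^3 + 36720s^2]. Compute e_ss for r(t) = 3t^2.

The denominator has no term below 36720s^2 — 2 poles at s=0, type 2.
K_a = lim_{s→0} s^2·G(s) = 12·1 / 36720 = 1/3060.
r(t) = 3t^2 gives R(s) = 6/s^3.
e_ss = 6/K_a = 6/(1/3060) = 18360.

18360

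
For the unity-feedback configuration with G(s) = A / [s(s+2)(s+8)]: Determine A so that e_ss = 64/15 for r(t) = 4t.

G(s) has one factor of s in the denominator, so the system is type 1.
K_v = lim_{s→0} s·G(s) = A / (2·8) = 0.0625·A.
e_ss = 4/K_v = 64/15 ⇒ K_v = 0.9375 ⇒ A = 0.9375/0.0625 = 15.

15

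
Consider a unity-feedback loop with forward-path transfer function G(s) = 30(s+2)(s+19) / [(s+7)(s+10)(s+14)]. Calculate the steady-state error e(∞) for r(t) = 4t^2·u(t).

System type = 0 (no poles at s=0).
For a type-0 system K_a = 0, so e_ss to a parabolic input is unbounded.

infinity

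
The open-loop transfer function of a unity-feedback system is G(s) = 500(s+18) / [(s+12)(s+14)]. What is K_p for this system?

375/7

No free integrators in G(s): this is a type 0 system.
K_p = lim_{s→0} G(s) = 500·18 / (12·14) = 375/7.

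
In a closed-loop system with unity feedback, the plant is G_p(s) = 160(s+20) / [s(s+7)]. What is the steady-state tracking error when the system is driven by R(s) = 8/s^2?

0.0175

System type = 1 (one pole at s=0).
K_v = lim_{s→0} s·G_p(s) = 160·20 / (7) = 3200/7.
e_ss = 8/K_v = 8/(3200/7) = 0.0175.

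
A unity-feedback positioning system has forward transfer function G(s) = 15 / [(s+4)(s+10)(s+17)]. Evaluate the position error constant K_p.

The open loop has no poles at the origin → type 0 system.
K_p = lim_{s→0} G(s) = 15 / (4·10·17) = 3/136.

3/136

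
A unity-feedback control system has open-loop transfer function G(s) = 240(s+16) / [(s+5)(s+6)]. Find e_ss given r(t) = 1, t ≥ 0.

1/129

System type = 0 (no poles at s=0).
K_p = lim_{s→0} G(s) = 240·16 / (5·6) = 128.
e_ss = 1/(1 + K_p) = 1/129.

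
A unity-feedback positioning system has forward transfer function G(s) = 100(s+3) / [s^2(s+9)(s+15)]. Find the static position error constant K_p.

K_p = lim_{s→0} G(s); with 2 poles at the origin the limit diverges, so K_p = ∞.

infinity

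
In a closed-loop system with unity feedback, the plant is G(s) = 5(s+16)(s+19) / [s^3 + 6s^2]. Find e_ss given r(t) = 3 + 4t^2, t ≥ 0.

Factoring s^2 from the denominator leaves a polynomial with constant term 6, so the system is type 2. By superposition:
  • 3: tracked with zero error.
  • 4t^2: e_ss = 8/K_a with K_a=760/3 → 3/95.
Total e_ss = 3/95.

3/95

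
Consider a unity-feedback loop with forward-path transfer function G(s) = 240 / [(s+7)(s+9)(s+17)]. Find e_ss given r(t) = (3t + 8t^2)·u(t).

infinity

The open loop has no poles at the origin → type 0 system. By superposition:
  • 3t: a type-0 system cannot track it, e_ss → ∞.
  • 8t^2: a type-0 system cannot track it, e_ss → ∞.
The unbounded component dominates.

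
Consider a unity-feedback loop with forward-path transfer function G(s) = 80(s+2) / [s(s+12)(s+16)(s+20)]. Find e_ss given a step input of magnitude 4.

0

One free integrator in G(s): this is a type 1 system.
K_p = ∞ for a type-1 system; e_ss to a step is zero.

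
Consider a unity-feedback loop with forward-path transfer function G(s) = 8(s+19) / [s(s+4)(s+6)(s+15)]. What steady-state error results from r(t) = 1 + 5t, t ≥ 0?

225/19

The open loop has one pole at the origin → type 1 system. By superposition:
  • 1: tracked with zero error.
  • 5t: e_ss = 5/K_v with K_v=19/45 → 225/19.
Total e_ss = 225/19.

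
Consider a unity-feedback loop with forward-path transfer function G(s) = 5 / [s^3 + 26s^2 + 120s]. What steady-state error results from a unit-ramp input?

24

The denominator has no term below 120s — 1 pole at s=0, type 1.
K_v = lim_{s→0} s·G(s) = 5 / 120 = 1/24.
e_ss = 1/K_v = 1/(1/24) = 24.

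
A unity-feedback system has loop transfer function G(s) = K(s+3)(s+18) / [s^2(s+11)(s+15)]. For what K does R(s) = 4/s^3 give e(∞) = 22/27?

System type = 2 (two poles at s=0).
K_a = lim_{s→0} s^2·G(s) = K·3·18 / (11·15) = (18/55)·K.
e_ss = 4/K_a = 22/27 ⇒ K_a = 54/11 ⇒ K = (54/11)/(18/55) = 15.

15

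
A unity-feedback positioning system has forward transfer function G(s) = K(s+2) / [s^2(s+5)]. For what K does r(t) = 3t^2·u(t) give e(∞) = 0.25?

Two free integrators in G(s): this is a type 2 system.
K_a = lim_{s→0} s^2·G(s) = K·2 / (5) = 0.4·K.
e_ss = 6/K_a = 0.25 ⇒ K_a = 24 ⇒ K = 24/0.4 = 60.

60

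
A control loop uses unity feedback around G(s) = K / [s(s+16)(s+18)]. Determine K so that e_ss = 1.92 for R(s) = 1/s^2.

One free integrator in G(s): this is a type 1 system.
K_v = lim_{s→0} s·G(s) = K / (16·18) = (1/288)·K.
e_ss = 1/K_v = 1.92 ⇒ K_v = 25/48 ⇒ K = (25/48)/(1/288) = 150.

150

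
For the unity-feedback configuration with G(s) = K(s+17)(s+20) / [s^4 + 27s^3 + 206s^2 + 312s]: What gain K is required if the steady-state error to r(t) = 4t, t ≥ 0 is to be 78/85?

4

Lowest-order denominator term is 312s, so the open loop has 1 pole at the origin → type 1 system.
K_v = lim_{s→0} s·G(s) = K·17·20 / 312 = (85/78)·K.
e_ss = 4/K_v = 78/85 ⇒ K_v = 170/39 ⇒ K = (170/39)/(85/78) = 4.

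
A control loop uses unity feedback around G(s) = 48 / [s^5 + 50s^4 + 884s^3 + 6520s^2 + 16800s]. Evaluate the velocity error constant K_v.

1/350

Factoring s from the denominator leaves a polynomial with constant term 16800, so the system is type 1.
K_v = lim_{s→0} s·G(s) = 48 / 16800 = 1/350.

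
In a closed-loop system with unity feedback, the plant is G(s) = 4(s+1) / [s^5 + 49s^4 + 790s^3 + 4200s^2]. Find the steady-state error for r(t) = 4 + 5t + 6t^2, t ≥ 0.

12600

Lowest-order denominator term is 4200s^2, so the open loop has 2 poles at the origin → type 2 system. Treating each term separately:
  • 4: tracked with zero error.
  • 5t: tracked with zero error.
  • 6t^2: e_ss = 12/K_a with K_a=1/1050 → 12600.
Total e_ss = 12600.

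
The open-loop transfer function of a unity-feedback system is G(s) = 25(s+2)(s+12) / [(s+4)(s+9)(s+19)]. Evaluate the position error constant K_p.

G(s) has no factors of s in the denominator, so the system is type 0.
K_p = lim_{s→0} G(s) = 25·2·12 / (4·9·19) = 50/57.

50/57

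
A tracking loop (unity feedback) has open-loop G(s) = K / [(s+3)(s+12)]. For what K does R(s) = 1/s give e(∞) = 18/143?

G(s) has no factors of s in the denominator, so the system is type 0.
K_p = lim_{s→0} G(s) = K / (3·12) = (1/36)·K.
e_ss = 1/(1 + K_p) = 18/143 ⇒ 1 + (1/36)·K = 143/18 ⇒ K = 250.

250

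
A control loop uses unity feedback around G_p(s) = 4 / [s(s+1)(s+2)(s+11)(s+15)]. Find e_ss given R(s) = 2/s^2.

The open loop has one pole at the origin → type 1 system.
K_v = lim_{s→0} s·G_p(s) = 4 / (1·2·11·15) = 2/165.
e_ss = 2/K_v = 2/(2/165) = 165.

165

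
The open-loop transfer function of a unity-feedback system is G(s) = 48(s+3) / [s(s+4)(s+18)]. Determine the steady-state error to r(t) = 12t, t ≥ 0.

6

G(s) has one factor of s in the denominator, so the system is type 1.
K_v = lim_{s→0} s·G(s) = 48·3 / (4·18) = 2.
e_ss = 12/K_v = 12/2 = 6.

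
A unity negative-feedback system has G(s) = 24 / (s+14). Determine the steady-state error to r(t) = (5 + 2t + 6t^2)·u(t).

G(s) has no factors of s in the denominator, so the system is type 0. Treating each term separately:
  • 5: e_ss = 5/(1+K_p) with K_p=12/7 → 35/19.
  • 2t: a type-0 system cannot track it, e_ss → ∞.
  • 6t^2: a type-0 system cannot track it, e_ss → ∞.
The unbounded component dominates.

infinity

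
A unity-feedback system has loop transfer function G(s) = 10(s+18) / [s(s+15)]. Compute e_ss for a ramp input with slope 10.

5/6

G(s) has one factor of s in the denominator, so the system is type 1.
K_v = lim_{s→0} s·G(s) = 10·18 / (15) = 12.
e_ss = 10/K_v = 10/12 = 5/6.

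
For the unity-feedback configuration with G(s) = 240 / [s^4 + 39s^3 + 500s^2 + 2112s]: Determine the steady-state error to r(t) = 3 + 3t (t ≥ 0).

Lowest-order denominator term is 2112s, so the open loop has 1 pole at the origin → type 1 system. Treating each term separately:
  • 3: tracked with zero error.
  • 3t: e_ss = 3/K_v with K_v=5/44 → 26.4.
Total e_ss = 26.4.

26.4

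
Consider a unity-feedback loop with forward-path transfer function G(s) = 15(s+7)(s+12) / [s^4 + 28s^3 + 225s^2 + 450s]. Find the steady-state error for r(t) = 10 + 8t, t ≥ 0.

20/7

Factoring s from the denominator leaves a polynomial with constant term 450, so the system is type 1. Taking each input component in turn:
  • 10: tracked with zero error.
  • 8t: e_ss = 8/K_v with K_v=2.8 → 20/7.
Total e_ss = 20/7.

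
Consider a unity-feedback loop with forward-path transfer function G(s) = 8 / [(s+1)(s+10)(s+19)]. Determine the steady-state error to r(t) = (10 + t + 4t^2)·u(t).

No free integrators in G(s): this is a type 0 system. Treating each term separately:
  • 10: e_ss = 10/(1+K_p) with K_p=4/95 → 950/99.
  • t: a type-0 system cannot track it, e_ss → ∞.
  • 4t^2: a type-0 system cannot track it, e_ss → ∞.
The unbounded component dominates.

infinity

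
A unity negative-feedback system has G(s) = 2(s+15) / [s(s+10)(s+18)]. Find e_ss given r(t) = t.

6

G(s) has one factor of s in the denominator, so the system is type 1.
K_v = lim_{s→0} s·G(s) = 2·15 / (10·18) = 1/6.
e_ss = 1/K_v = 1/(1/6) = 6.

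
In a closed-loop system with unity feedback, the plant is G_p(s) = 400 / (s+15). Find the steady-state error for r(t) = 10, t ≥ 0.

No free integrators in G_p(s): this is a type 0 system.
K_p = lim_{s→0} G_p(s) = 400 / (15) = 80/3.
e_ss = 10/(1 + K_p) = 10/(83/3) = 30/83.

30/83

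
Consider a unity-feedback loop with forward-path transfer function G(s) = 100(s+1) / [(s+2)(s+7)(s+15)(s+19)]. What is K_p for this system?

10/399

System type = 0 (no poles at s=0).
K_p = lim_{s→0} G(s) = 100·1 / (2·7·15·19) = 10/399.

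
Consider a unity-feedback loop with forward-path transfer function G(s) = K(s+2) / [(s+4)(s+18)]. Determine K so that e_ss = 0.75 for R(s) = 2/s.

G(s) has no factors of s in the denominator, so the system is type 0.
K_p = lim_{s→0} G(s) = K·2 / (4·18) = (1/36)·K.
e_ss = 2/(1 + K_p) = 0.75 ⇒ 1 + (1/36)·K = 8/3 ⇒ K = 60.

60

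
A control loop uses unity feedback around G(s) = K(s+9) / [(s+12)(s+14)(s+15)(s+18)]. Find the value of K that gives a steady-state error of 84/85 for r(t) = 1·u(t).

60

The open loop has no poles at the origin → type 0 system.
K_p = lim_{s→0} G(s) = K·9 / (12·14·15·18) = (1/5040)·K.
e_ss = 1/(1 + K_p) = 84/85 ⇒ 1 + (1/5040)·K = 85/84 ⇒ K = 60.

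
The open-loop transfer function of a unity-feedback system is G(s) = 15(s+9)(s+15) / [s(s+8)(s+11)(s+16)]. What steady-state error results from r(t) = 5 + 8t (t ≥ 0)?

11264/2025

System type = 1 (one pole at s=0). By superposition:
  • 5: tracked with zero error.
  • 8t: e_ss = 8/K_v with K_v=2025/1408 → 11264/2025.
Total e_ss = 11264/2025.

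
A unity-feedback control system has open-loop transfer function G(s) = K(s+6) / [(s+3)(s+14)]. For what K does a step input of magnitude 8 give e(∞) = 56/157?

150

The open loop has no poles at the origin → type 0 system.
K_p = lim_{s→0} G(s) = K·6 / (3·14) = (1/7)·K.
e_ss = 8/(1 + K_p) = 56/157 ⇒ 1 + (1/7)·K = 157/7 ⇒ K = 150.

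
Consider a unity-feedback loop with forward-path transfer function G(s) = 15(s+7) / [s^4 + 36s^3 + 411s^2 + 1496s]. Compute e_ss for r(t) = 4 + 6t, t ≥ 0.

2992/35

Lowest-order denominator term is 1496s, so the open loop has 1 pole at the origin → type 1 system. Taking each input component in turn:
  • 4: tracked with zero error.
  • 6t: e_ss = 6/K_v with K_v=105/1496 → 2992/35.
Total e_ss = 2992/35.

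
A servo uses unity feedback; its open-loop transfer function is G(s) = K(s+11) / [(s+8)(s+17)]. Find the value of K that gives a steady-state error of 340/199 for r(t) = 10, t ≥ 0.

The open loop has no poles at the origin → type 0 system.
K_p = lim_{s→0} G(s) = K·11 / (8·17) = (11/136)·K.
e_ss = 10/(1 + K_p) = 340/199 ⇒ 1 + (11/136)·K = 199/34 ⇒ K = 60.

60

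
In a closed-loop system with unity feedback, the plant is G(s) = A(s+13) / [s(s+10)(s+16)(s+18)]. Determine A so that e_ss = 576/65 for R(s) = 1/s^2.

One free integrator in G(s): this is a type 1 system.
K_v = lim_{s→0} s·G(s) = A·13 / (10·16·18) = (13/2880)·A.
e_ss = 1/K_v = 576/65 ⇒ K_v = 65/576 ⇒ A = (65/576)/(13/2880) = 25.

25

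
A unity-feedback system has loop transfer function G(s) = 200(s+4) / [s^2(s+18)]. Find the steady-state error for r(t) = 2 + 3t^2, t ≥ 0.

0.135

System type = 2 (two poles at s=0). Taking each input component in turn:
  • 2: tracked with zero error.
  • 3t^2: e_ss = 6/K_a with K_a=400/9 → 0.135.
Total e_ss = 0.135.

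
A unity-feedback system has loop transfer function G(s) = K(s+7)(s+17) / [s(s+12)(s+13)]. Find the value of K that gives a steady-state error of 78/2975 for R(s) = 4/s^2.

System type = 1 (one pole at s=0).
K_v = lim_{s→0} s·G(s) = K·7·17 / (12·13) = (119/156)·K.
e_ss = 4/K_v = 78/2975 ⇒ K_v = 5950/39 ⇒ K = (5950/39)/(119/156) = 200.

200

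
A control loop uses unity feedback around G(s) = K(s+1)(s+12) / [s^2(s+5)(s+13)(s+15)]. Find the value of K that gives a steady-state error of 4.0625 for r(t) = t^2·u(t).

40

System type = 2 (two poles at s=0).
K_a = lim_{s→0} s^2·G(s) = K·1·12 / (5·13·15) = (4/325)·K.
e_ss = 2/K_a = 4.0625 ⇒ K_a = 32/65 ⇒ K = (32/65)/(4/325) = 40.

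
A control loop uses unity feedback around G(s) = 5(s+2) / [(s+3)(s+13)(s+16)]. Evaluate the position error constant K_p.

5/312

System type = 0 (no poles at s=0).
K_p = lim_{s→0} G(s) = 5·2 / (3·13·16) = 5/312.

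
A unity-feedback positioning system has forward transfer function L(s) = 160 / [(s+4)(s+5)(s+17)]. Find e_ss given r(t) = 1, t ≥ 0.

0.68

No free integrators in L(s): this is a type 0 system.
K_p = lim_{s→0} L(s) = 160 / (4·5·17) = 8/17.
e_ss = 1/(1 + K_p) = 1/(25/17) = 0.68.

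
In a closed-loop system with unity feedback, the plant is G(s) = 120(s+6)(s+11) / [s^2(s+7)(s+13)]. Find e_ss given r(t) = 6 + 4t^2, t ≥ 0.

System type = 2 (two poles at s=0). Taking each input component in turn:
  • 6: tracked with zero error.
  • 4t^2: e_ss = 8/K_a with K_a=7920/91 → 91/990.
Total e_ss = 91/990.

91/990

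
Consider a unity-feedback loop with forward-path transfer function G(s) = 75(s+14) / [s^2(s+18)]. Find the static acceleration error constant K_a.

175/3

System type = 2 (two poles at s=0).
K_a = lim_{s→0} s^2·G(s) = 75·14 / (18) = 175/3.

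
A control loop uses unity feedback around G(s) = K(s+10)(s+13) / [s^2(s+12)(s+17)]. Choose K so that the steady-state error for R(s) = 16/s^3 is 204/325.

40

System type = 2 (two poles at s=0).
K_a = lim_{s→0} s^2·G(s) = K·10·13 / (12·17) = (65/102)·K.
e_ss = 16/K_a = 204/325 ⇒ K_a = 1300/51 ⇒ K = (1300/51)/(65/102) = 40.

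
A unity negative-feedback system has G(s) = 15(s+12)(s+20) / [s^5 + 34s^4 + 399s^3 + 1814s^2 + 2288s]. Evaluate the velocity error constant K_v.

Lowest-order denominator term is 2288s, so the open loop has 1 pole at the origin → type 1 system.
K_v = lim_{s→0} s·G(s) = 15·12·20 / 2288 = 225/143.

225/143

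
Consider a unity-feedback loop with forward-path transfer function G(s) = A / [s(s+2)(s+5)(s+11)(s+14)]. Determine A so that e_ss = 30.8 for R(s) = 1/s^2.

50

The open loop has one pole at the origin → type 1 system.
K_v = lim_{s→0} s·G(s) = A / (2·5·11·14) = (1/1540)·A.
e_ss = 1/K_v = 30.8 ⇒ K_v = 5/154 ⇒ A = (5/154)/(1/1540) = 50.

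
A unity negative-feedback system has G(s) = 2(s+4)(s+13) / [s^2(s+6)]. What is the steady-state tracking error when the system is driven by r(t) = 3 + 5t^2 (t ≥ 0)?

G(s) has two factors of s in the denominator, so the system is type 2. By superposition:
  • 3: tracked with zero error.
  • 5t^2: e_ss = 10/K_a with K_a=52/3 → 15/26.
Total e_ss = 15/26.

15/26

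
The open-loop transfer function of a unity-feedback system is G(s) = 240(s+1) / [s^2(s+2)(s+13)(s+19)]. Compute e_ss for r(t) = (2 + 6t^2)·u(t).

The open loop has two poles at the origin → type 2 system. By superposition:
  • 2: tracked with zero error.
  • 6t^2: e_ss = 12/K_a with K_a=120/247 → 24.7.
Total e_ss = 24.7.

24.7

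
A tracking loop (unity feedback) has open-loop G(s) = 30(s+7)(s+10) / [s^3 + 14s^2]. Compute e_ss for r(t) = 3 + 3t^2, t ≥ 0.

The denominator has no term below 14s^2 — 2 poles at s=0, type 2. Treating each term separately:
  • 3: tracked with zero error.
  • 3t^2: e_ss = 6/K_a with K_a=150 → 0.04.
Total e_ss = 0.04.

0.04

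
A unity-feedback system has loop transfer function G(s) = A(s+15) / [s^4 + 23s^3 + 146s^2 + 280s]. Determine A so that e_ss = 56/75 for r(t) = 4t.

The denominator has no term below 280s — 1 pole at s=0, type 1.
K_v = lim_{s→0} s·G(s) = A·15 / 280 = (3/56)·A.
e_ss = 4/K_v = 56/75 ⇒ K_v = 75/14 ⇒ A = (75/14)/(3/56) = 100.

100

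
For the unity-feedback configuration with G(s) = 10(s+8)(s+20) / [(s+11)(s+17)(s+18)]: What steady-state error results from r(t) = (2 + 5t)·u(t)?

System type = 0 (no poles at s=0). Taking each input component in turn:
  • 2: e_ss = 2/(1+K_p) with K_p=800/1683 → 3366/2483.
  • 5t: a type-0 system cannot track it, e_ss → ∞.
The unbounded component dominates.

infinity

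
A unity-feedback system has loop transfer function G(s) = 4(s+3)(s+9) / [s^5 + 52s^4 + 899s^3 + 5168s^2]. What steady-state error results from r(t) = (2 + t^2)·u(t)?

2584/27

The denominator has no term below 5168s^2 — 2 poles at s=0, type 2. By superposition:
  • 2: tracked with zero error.
  • t^2: e_ss = 2/K_a with K_a=27/1292 → 2584/27.
Total e_ss = 2584/27.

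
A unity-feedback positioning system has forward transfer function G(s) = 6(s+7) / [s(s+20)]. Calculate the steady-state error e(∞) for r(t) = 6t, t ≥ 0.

20/7

G(s) has one factor of s in the denominator, so the system is type 1.
K_v = lim_{s→0} s·G(s) = 6·7 / (20) = 2.1.
e_ss = 6/K_v = 6/2.1 = 20/7.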